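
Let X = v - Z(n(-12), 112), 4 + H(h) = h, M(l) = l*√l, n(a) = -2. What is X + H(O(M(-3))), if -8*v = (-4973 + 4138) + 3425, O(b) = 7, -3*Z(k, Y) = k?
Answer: -3857/12 ≈ -321.42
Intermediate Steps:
Z(k, Y) = -k/3
M(l) = l^(3/2)
H(h) = -4 + h
v = -1295/4 (v = -((-4973 + 4138) + 3425)/8 = -(-835 + 3425)/8 = -⅛*2590 = -1295/4 ≈ -323.75)
X = -3893/12 (X = -1295/4 - (-1)*(-2)/3 = -1295/4 - 1*⅔ = -1295/4 - ⅔ = -3893/12 ≈ -324.42)
X + H(O(M(-3))) = -3893/12 + (-4 + 7) = -3893/12 + 3 = -3857/12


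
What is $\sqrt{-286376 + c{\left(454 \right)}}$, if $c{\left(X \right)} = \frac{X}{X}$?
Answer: $5 i \sqrt{11455} \approx 535.14 i$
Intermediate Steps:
$c{\left(X \right)} = 1$
$\sqrt{-286376 + c{\left(454 \right)}} = \sqrt{-286376 + 1} = \sqrt{-286375} = 5 i \sqrt{11455}$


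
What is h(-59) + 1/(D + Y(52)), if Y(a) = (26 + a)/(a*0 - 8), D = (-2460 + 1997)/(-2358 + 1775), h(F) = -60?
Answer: -1255432/20885 ≈ -60.112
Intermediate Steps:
D = 463/583 (D = -463/(-583) = -463*(-1/583) = 463/583 ≈ 0.79417)
Y(a) = -13/4 - a/8 (Y(a) = (26 + a)/(0 - 8) = (26 + a)/(-8) = (26 + a)*(-⅛) = -13/4 - a/8)
h(-59) + 1/(D + Y(52)) = -60 + 1/(463/583 + (-13/4 - ⅛*52)) = -60 + 1/(463/583 + (-13/4 - 13/2)) = -60 + 1/(463/583 - 39/4) = -60 + 1/(-20885/2332) = -60 - 2332/20885 = -1255432/20885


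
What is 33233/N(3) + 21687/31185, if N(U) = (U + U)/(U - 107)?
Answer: -5987914711/10395 ≈ -5.7604e+5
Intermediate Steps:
N(U) = 2*U/(-107 + U) (N(U) = (2*U)/(-107 + U) = 2*U/(-107 + U))
33233/N(3) + 21687/31185 = 33233/((2*3/(-107 + 3))) + 21687/31185 = 33233/((2*3/(-104))) + 21687*(1/31185) = 33233/((2*3*(-1/104))) + 7229/10395 = 33233/(-3/52) + 7229/10395 = 33233*(-52/3) + 7229/10395 = -1728116/3 + 7229/10395 = -5987914711/10395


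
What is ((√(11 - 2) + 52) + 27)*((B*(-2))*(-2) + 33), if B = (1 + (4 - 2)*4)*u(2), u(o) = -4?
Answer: -9102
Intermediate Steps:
B = -36 (B = (1 + (4 - 2)*4)*(-4) = (1 + 2*4)*(-4) = (1 + 8)*(-4) = 9*(-4) = -36)
((√(11 - 2) + 52) + 27)*((B*(-2))*(-2) + 33) = ((√(11 - 2) + 52) + 27)*(-36*(-2)*(-2) + 33) = ((√9 + 52) + 27)*(72*(-2) + 33) = ((3 + 52) + 27)*(-144 + 33) = (55 + 27)*(-111) = 82*(-111) = -9102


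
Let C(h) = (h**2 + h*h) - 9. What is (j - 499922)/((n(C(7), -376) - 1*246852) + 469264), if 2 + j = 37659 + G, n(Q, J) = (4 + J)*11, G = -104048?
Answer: -566313/218320 ≈ -2.5940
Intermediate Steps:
C(h) = -9 + 2*h**2 (C(h) = (h**2 + h**2) - 9 = 2*h**2 - 9 = -9 + 2*h**2)
n(Q, J) = 44 + 11*J
j = -66391 (j = -2 + (37659 - 104048) = -2 - 66389 = -66391)
(j - 499922)/((n(C(7), -376) - 1*246852) + 469264) = (-66391 - 499922)/(((44 + 11*(-376)) - 1*246852) + 469264) = -566313/(((44 - 4136) - 246852) + 469264) = -566313/((-4092 - 246852) + 469264) = -566313/(-250944 + 469264) = -566313/218320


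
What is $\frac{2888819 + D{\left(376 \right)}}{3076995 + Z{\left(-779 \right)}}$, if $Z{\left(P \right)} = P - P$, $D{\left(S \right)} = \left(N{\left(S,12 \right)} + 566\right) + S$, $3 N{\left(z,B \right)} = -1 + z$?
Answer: $\frac{2889886}{3076995} \approx 0.93919$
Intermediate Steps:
$N{\left(z,B \right)} = - \frac{1}{3} + \frac{z}{3}$ ($N{\left(z,B \right)} = \frac{-1 + z}{3} = - \frac{1}{3} + \frac{z}{3}$)
$D{\left(S \right)} = \frac{1697}{3} + \frac{4 S}{3}$ ($D{\left(S \right)} = \left(\left(- \frac{1}{3} + \frac{S}{3}\right) + 566\right) + S = \left(\frac{1697}{3} + \frac{S}{3}\right) + S = \frac{1697}{3} + \frac{4 S}{3}$)
$Z{\left(P \right)} = 0$
$\frac{2888819 + D{\left(376 \right)}}{3076995 + Z{\left(-779 \right)}} = \frac{2888819 + \left(\frac{1697}{3} + \frac{4}{3} \cdot 376\right)}{3076995 + 0} = \frac{2888819 + \left(\frac{1697}{3} + \frac{1504}{3}\right)}{3076995} = \left(2888819 + 1067\right) \frac{1}{3076995} = 2889886 \cdot \frac{1}{3076995} = \frac{2889886}{3076995}$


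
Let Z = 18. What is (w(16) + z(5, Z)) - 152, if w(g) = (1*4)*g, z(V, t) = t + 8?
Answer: -62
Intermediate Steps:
z(V, t) = 8 + t
w(g) = 4*g
(w(16) + z(5, Z)) - 152 = (4*16 + (8 + 18)) - 152 = (64 + 26) - 152 = 90 - 152 = -62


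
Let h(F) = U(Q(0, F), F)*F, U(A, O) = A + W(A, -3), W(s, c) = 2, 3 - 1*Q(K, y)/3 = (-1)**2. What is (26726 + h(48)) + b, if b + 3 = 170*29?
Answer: 32037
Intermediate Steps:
Q(K, y) = 6 (Q(K, y) = 9 - 3*(-1)**2 = 9 - 3*1 = 9 - 3 = 6)
b = 4927 (b = -3 + 170*29 = -3 + 4930 = 4927)
U(A, O) = 2 + A (U(A, O) = A + 2 = 2 + A)
h(F) = 8*F (h(F) = (2 + 6)*F = 8*F)
(26726 + h(48)) + b = (26726 + 8*48) + 4927 = (26726 + 384) + 4927 = 27110 + 4927 = 32037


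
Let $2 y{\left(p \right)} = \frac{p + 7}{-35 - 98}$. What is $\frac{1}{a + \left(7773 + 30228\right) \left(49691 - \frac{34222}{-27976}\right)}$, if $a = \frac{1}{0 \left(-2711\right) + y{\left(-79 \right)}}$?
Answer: $\frac{31473}{59432171104118} \approx 5.2956 \cdot 10^{-10}$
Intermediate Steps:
$y{\left(p \right)} = - \frac{1}{38} - \frac{p}{266}$ ($y{\left(p \right)} = \frac{\left(p + 7\right) \frac{1}{-35 - 98}}{2} = \frac{\left(7 + p\right) \frac{1}{-133}}{2} = \frac{\left(7 + p\right) \left(- \frac{1}{133}\right)}{2} = \frac{- \frac{1}{19} - \frac{p}{133}}{2} = - \frac{1}{38} - \frac{p}{266}$)
$a = \frac{133}{36}$ ($a = \frac{1}{0 \left(-2711\right) - - \frac{36}{133}} = \frac{1}{0 + \left(- \frac{1}{38} + \frac{79}{266}\right)} = \frac{1}{0 + \frac{36}{133}} = \frac{1}{\frac{36}{133}} = \frac{133}{36} \approx 3.6944$)
$\frac{1}{a + \left(7773 + 30228\right) \left(49691 - \frac{34222}{-27976}\right)} = \frac{1}{\frac{133}{36} + \left(7773 + 30228\right) \left(49691 - \frac{34222}{-27976}\right)} = \frac{1}{\frac{133}{36} + 38001 \left(49691 - - \frac{17111}{13988}\right)} = \frac{1}{\frac{133}{36} + 38001 \left(49691 + \frac{17111}{13988}\right)} = \frac{1}{\frac{133}{36} + 38001 \cdot \frac{695094819}{13988}} = \frac{1}{\frac{133}{36} + \frac{26414298216819}{13988}} = \frac{1}{\frac{59432171104118}{31473}} = \frac{31473}{59432171104118}$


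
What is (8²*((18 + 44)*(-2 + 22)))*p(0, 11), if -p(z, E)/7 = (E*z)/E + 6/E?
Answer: -3333120/11 ≈ -3.0301e+5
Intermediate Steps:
p(z, E) = -42/E - 7*z (p(z, E) = -7*((E*z)/E + 6/E) = -7*(z + 6/E) = -42/E - 7*z)
(8²*((18 + 44)*(-2 + 22)))*p(0, 11) = (8²*((18 + 44)*(-2 + 22)))*(-42/11 - 7*0) = (64*(62*20))*(-42*1/11 + 0) = (64*1240)*(-42/11 + 0) = 79360*(-42/11) = -3333120/11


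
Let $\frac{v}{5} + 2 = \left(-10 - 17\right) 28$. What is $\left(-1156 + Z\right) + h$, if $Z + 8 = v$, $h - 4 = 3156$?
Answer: $-1794$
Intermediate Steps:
$h = 3160$ ($h = 4 + 3156 = 3160$)
$v = -3790$ ($v = -10 + 5 \left(-10 - 17\right) 28 = -10 + 5 \left(\left(-27\right) 28\right) = -10 + 5 \left(-756\right) = -10 - 3780 = -3790$)
$Z = -3798$ ($Z = -8 - 3790 = -3798$)
$\left(-1156 + Z\right) + h = \left(-1156 - 3798\right) + 3160 = -4954 + 3160 = -1794$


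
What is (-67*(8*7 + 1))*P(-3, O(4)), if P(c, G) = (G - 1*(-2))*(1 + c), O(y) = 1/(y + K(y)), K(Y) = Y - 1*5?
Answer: 17822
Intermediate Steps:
K(Y) = -5 + Y (K(Y) = Y - 5 = -5 + Y)
O(y) = 1/(-5 + 2*y) (O(y) = 1/(y + (-5 + y)) = 1/(-5 + 2*y))
P(c, G) = (1 + c)*(2 + G) (P(c, G) = (G + 2)*(1 + c) = (2 + G)*(1 + c) = (1 + c)*(2 + G))
(-67*(8*7 + 1))*P(-3, O(4)) = (-67*(8*7 + 1))*(2 + 1/(-5 + 2*4) + 2*(-3) - 3/(-5 + 2*4)) = (-67*(56 + 1))*(2 + 1/(-5 + 8) - 6 - 3/(-5 + 8)) = (-67*57)*(2 + 1/3 - 6 - 3/3) = -3819*(2 + ⅓ - 6 + (⅓)*(-3)) = -3819*(2 + ⅓ - 6 - 1) = -3819*(-14/3) = 17822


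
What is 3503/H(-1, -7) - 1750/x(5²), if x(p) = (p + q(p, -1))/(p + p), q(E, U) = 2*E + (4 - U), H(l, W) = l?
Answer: -18387/4 ≈ -4596.8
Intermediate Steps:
q(E, U) = 4 - U + 2*E
x(p) = (5 + 3*p)/(2*p) (x(p) = (p + (4 - 1*(-1) + 2*p))/(p + p) = (p + (4 + 1 + 2*p))/((2*p)) = (p + (5 + 2*p))*(1/(2*p)) = (5 + 3*p)*(1/(2*p)) = (5 + 3*p)/(2*p))
3503/H(-1, -7) - 1750/x(5²) = 3503/(-1) - 1750*50/(5 + 3*5²) = 3503*(-1) - 1750*50/(5 + 3*25) = -3503 - 1750*50/(5 + 75) = -3503 - 1750/((½)*(1/25)*80) = -3503 - 1750/8/5 = -3503 - 1750*5/8 = -3503 - 4375/4 = -18387/4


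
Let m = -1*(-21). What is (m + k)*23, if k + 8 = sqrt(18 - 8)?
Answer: 299 + 23*sqrt(10) ≈ 371.73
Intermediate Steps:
m = 21
k = -8 + sqrt(10) (k = -8 + sqrt(18 - 8) = -8 + sqrt(10) ≈ -4.8377)
(m + k)*23 = (21 + (-8 + sqrt(10)))*23 = (13 + sqrt(10))*23 = 299 + 23*sqrt(10)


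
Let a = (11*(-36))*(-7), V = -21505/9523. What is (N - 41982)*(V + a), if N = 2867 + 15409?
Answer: -625275406206/9523 ≈ -6.5660e+7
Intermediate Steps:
V = -21505/9523 (V = -21505*1/9523 = -21505/9523 ≈ -2.2582)
N = 18276
a = 2772 (a = -396*(-7) = 2772)
(N - 41982)*(V + a) = (18276 - 41982)*(-21505/9523 + 2772) = -23706*26376251/9523 = -625275406206/9523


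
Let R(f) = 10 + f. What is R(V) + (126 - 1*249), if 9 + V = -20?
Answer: -142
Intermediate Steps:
V = -29 (V = -9 - 20 = -29)
R(V) + (126 - 1*249) = (10 - 29) + (126 - 1*249) = -19 + (126 - 249) = -19 - 123 = -142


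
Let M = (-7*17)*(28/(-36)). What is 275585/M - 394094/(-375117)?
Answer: 930717846307/312472461 ≈ 2978.6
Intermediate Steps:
M = 833/9 (M = -3332*(-1)/36 = -119*(-7/9) = 833/9 ≈ 92.556)
275585/M - 394094/(-375117) = 275585/(833/9) - 394094/(-375117) = 275585*(9/833) - 394094*(-1/375117) = 2480265/833 + 394094/375117 = 930717846307/312472461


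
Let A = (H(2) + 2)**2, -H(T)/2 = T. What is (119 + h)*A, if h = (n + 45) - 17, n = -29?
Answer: 472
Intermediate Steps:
H(T) = -2*T
h = -1 (h = (-29 + 45) - 17 = 16 - 17 = -1)
A = 4 (A = (-2*2 + 2)**2 = (-4 + 2)**2 = (-2)**2 = 4)
(119 + h)*A = (119 - 1)*4 = 118*4 = 472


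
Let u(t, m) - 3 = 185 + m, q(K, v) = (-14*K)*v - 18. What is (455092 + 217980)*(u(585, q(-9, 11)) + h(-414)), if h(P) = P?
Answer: 768648224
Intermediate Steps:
q(K, v) = -18 - 14*K*v (q(K, v) = -14*K*v - 18 = -18 - 14*K*v)
u(t, m) = 188 + m (u(t, m) = 3 + (185 + m) = 188 + m)
(455092 + 217980)*(u(585, q(-9, 11)) + h(-414)) = (455092 + 217980)*((188 + (-18 - 14*(-9)*11)) - 414) = 673072*((188 + (-18 + 1386)) - 414) = 673072*((188 + 1368) - 414) = 673072*(1556 - 414) = 673072*1142 = 768648224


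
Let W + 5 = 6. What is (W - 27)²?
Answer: 676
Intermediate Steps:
W = 1 (W = -5 + 6 = 1)
(W - 27)² = (1 - 27)² = (-26)² = 676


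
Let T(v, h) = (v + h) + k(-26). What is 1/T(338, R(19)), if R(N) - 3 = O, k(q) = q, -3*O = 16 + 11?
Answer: 1/306 ≈ 0.0032680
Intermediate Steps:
O = -9 (O = -(16 + 11)/3 = -⅓*27 = -9)
R(N) = -6 (R(N) = 3 - 9 = -6)
T(v, h) = -26 + h + v (T(v, h) = (v + h) - 26 = (h + v) - 26 = -26 + h + v)
1/T(338, R(19)) = 1/(-26 - 6 + 338) = 1/306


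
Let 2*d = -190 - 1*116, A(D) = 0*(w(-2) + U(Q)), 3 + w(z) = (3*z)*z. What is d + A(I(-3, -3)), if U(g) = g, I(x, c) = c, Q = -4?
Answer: -153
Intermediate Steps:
w(z) = -3 + 3*z² (w(z) = -3 + (3*z)*z = -3 + 3*z²)
A(D) = 0 (A(D) = 0*((-3 + 3*(-2)²) - 4) = 0*((-3 + 3*4) - 4) = 0*((-3 + 12) - 4) = 0*(9 - 4) = 0*5 = 0)
d = -153 (d = (-190 - 1*116)/2 = (-190 - 116)/2 = (½)*(-306) = -153)
d + A(I(-3, -3)) = -153 + 0 = -153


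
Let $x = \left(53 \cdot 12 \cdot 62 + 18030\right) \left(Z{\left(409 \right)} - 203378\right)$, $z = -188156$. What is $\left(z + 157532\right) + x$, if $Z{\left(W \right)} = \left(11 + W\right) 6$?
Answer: $-11541733020$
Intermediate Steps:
$Z{\left(W \right)} = 66 + 6 W$
$x = -11541702396$ ($x = \left(53 \cdot 12 \cdot 62 + 18030\right) \left(\left(66 + 6 \cdot 409\right) - 203378\right) = \left(636 \cdot 62 + 18030\right) \left(\left(66 + 2454\right) - 203378\right) = \left(39432 + 18030\right) \left(2520 - 203378\right) = 57462 \left(-200858\right) = -11541702396$)
$\left(z + 157532\right) + x = \left(-188156 + 157532\right) - 11541702396 = -30624 - 11541702396 = -11541733020$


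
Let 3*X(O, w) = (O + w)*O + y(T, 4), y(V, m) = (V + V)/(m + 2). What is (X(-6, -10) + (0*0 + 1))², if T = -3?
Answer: 9604/9 ≈ 1067.1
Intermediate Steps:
y(V, m) = 2*V/(2 + m) (y(V, m) = (2*V)/(2 + m) = 2*V/(2 + m))
X(O, w) = -⅓ + O*(O + w)/3 (X(O, w) = ((O + w)*O + 2*(-3)/(2 + 4))/3 = (O*(O + w) + 2*(-3)/6)/3 = (O*(O + w) + 2*(-3)*(⅙))/3 = (O*(O + w) - 1)/3 = (-1 + O*(O + w))/3 = -⅓ + O*(O + w)/3)
(X(-6, -10) + (0*0 + 1))² = ((-⅓ + (⅓)*(-6)² + (⅓)*(-6)*(-10)) + (0*0 + 1))² = ((-⅓ + (⅓)*36 + 20) + (0 + 1))² = ((-⅓ + 12 + 20) + 1)² = (95/3 + 1)² = (98/3)² = 9604/9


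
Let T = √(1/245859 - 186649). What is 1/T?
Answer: -I*√11282306380094910/45889336490 ≈ -0.0023147*I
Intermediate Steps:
T = I*√11282306380094910/245859 (T = √(1/245859 - 186649) = √(-45889336490/245859) = I*√11282306380094910/245859 ≈ 432.03*I)
1/T = 1/(I*√11282306380094910/245859) = -I*√11282306380094910/45889336490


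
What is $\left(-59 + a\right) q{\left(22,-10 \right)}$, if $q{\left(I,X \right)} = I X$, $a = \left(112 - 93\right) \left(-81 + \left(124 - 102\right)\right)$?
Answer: $259600$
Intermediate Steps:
$a = -1121$ ($a = 19 \left(-81 + 22\right) = 19 \left(-59\right) = -1121$)
$\left(-59 + a\right) q{\left(22,-10 \right)} = \left(-59 - 1121\right) 22 \left(-10\right) = \left(-1180\right) \left(-220\right) = 259600$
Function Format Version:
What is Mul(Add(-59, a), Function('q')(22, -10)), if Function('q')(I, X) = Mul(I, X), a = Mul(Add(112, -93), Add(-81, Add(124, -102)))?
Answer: 259600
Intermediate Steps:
a = -1121 (a = Mul(19, Add(-81, 22)) = Mul(19, -59) = -1121)
Mul(Add(-59, a), Function('q')(22, -10)) = Mul(Add(-59, -1121), Mul(22, -10)) = Mul(-1180, -220) = 259600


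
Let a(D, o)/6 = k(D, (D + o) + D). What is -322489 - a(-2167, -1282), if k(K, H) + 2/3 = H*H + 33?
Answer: -189559419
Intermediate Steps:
k(K, H) = 97/3 + H² (k(K, H) = -⅔ + (H*H + 33) = -⅔ + (H² + 33) = -⅔ + (33 + H²) = 97/3 + H²)
a(D, o) = 194 + 6*(o + 2*D)² (a(D, o) = 6*(97/3 + ((D + o) + D)²) = 6*(97/3 + (o + 2*D)²) = 194 + 6*(o + 2*D)²)
-322489 - a(-2167, -1282) = -322489 - (194 + 6*(-1282 + 2*(-2167))²) = -322489 - (194 + 6*(-1282 - 4334)²) = -322489 - (194 + 6*(-5616)²) = -322489 - (194 + 6*31539456) = -322489 - (194 + 189236736) = -322489 - 1*189236930 = -322489 - 189236930 = -189559419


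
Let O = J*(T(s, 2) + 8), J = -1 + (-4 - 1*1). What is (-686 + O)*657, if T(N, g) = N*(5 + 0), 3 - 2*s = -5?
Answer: -561078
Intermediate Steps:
s = 4 (s = 3/2 - ½*(-5) = 3/2 + 5/2 = 4)
T(N, g) = 5*N (T(N, g) = N*5 = 5*N)
J = -6 (J = -1 + (-4 - 1) = -1 - 5 = -6)
O = -168 (O = -6*(5*4 + 8) = -6*(20 + 8) = -6*28 = -168)
(-686 + O)*657 = (-686 - 168)*657 = -854*657 = -561078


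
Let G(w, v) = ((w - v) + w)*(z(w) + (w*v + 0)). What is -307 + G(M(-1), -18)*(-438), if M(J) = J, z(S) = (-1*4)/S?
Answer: -154483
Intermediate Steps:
z(S) = -4/S
G(w, v) = (-v + 2*w)*(-4/w + v*w) (G(w, v) = ((w - v) + w)*(-4/w + (w*v + 0)) = (-v + 2*w)*(-4/w + (v*w + 0)) = (-v + 2*w)*(-4/w + v*w))
-307 + G(M(-1), -18)*(-438) = -307 + (-8 - 1*(-1)*(-18)² + 2*(-18)*(-1)² + 4*(-18)/(-1))*(-438) = -307 + (-8 - 1*(-1)*324 + 2*(-18)*1 + 4*(-18)*(-1))*(-438) = -307 + (-8 + 324 - 36 + 72)*(-438) = -307 + 352*(-438) = -307 - 154176 = -154483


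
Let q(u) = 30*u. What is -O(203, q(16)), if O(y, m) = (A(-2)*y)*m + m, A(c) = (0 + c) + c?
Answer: 389280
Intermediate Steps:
A(c) = 2*c (A(c) = c + c = 2*c)
O(y, m) = m - 4*m*y (O(y, m) = ((2*(-2))*y)*m + m = (-4*y)*m + m = -4*m*y + m = m - 4*m*y)
-O(203, q(16)) = -30*16*(1 - 4*203) = -480*(1 - 812) = -480*(-811) = -1*(-389280) = 389280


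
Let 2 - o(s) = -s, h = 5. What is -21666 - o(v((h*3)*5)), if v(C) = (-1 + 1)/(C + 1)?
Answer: -21668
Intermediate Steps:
v(C) = 0 (v(C) = 0/(1 + C) = 0)
o(s) = 2 + s (o(s) = 2 - (-1)*s = 2 + s)
-21666 - o(v((h*3)*5)) = -21666 - (2 + 0) = -21666 - 1*2 = -21666 - 2 = -21668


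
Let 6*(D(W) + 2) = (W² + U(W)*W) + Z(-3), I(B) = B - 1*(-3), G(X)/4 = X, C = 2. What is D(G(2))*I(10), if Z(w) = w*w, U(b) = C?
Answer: 1001/6 ≈ 166.83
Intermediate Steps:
G(X) = 4*X
U(b) = 2
I(B) = 3 + B (I(B) = B + 3 = 3 + B)
Z(w) = w²
D(W) = -½ + W/3 + W²/6 (D(W) = -2 + ((W² + 2*W) + (-3)²)/6 = -2 + ((W² + 2*W) + 9)/6 = -2 + (9 + W² + 2*W)/6 = -2 + (3/2 + W/3 + W²/6) = -½ + W/3 + W²/6)
D(G(2))*I(10) = (-½ + (4*2)/3 + (4*2)²/6)*(3 + 10) = (-½ + (⅓)*8 + (⅙)*8²)*13 = (-½ + 8/3 + (⅙)*64)*13 = (-½ + 8/3 + 32/3)*13 = (77/6)*13 = 1001/6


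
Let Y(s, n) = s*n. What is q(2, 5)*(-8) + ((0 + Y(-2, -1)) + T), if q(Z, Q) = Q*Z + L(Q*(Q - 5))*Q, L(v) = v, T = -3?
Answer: -81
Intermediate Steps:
q(Z, Q) = Q*Z + Q²*(-5 + Q) (q(Z, Q) = Q*Z + (Q*(Q - 5))*Q = Q*Z + (Q*(-5 + Q))*Q = Q*Z + Q²*(-5 + Q))
Y(s, n) = n*s
q(2, 5)*(-8) + ((0 + Y(-2, -1)) + T) = (5*(2 + 5*(-5 + 5)))*(-8) + ((0 - 1*(-2)) - 3) = (5*(2 + 5*0))*(-8) + ((0 + 2) - 3) = (5*(2 + 0))*(-8) + (2 - 3) = (5*2)*(-8) - 1 = 10*(-8) - 1 = -80 - 1 = -81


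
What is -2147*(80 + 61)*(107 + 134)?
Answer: -72957207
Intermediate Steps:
-2147*(80 + 61)*(107 + 134) = -302727*241 = -2147*33981 = -72957207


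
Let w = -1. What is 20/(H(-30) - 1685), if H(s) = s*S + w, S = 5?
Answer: -5/459 ≈ -0.010893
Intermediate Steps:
H(s) = -1 + 5*s (H(s) = s*5 - 1 = 5*s - 1 = -1 + 5*s)
20/(H(-30) - 1685) = 20/((-1 + 5*(-30)) - 1685) = 20/((-1 - 150) - 1685) = 20/(-151 - 1685) = 20/(-1836) = 20*(-1/1836) = -5/459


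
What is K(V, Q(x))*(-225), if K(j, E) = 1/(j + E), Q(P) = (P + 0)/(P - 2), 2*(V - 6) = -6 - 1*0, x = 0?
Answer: -75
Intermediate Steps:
V = 3 (V = 6 + (-6 - 1*0)/2 = 6 + (-6 + 0)/2 = 6 + (½)*(-6) = 6 - 3 = 3)
Q(P) = P/(-2 + P)
K(j, E) = 1/(E + j)
K(V, Q(x))*(-225) = -225/(0/(-2 + 0) + 3) = -225/(0/(-2) + 3) = -225/(0*(-½) + 3) = -225/(0 + 3) = -225/3 = (⅓)*(-225) = -75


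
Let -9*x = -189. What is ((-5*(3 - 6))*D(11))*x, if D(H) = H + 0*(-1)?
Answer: 3465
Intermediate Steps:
x = 21 (x = -⅑*(-189) = 21)
D(H) = H (D(H) = H + 0 = H)
((-5*(3 - 6))*D(11))*x = (-5*(3 - 6)*11)*21 = (-5*(-3)*11)*21 = (15*11)*21 = 165*21 = 3465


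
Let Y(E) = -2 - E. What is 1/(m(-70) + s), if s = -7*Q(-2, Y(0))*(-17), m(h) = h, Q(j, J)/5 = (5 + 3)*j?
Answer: -1/9590 ≈ -0.00010428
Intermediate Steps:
Q(j, J) = 40*j (Q(j, J) = 5*((5 + 3)*j) = 5*(8*j) = 40*j)
s = -9520 (s = -280*(-2)*(-17) = -7*(-80)*(-17) = 560*(-17) = -9520)
1/(m(-70) + s) = 1/(-70 - 9520) = 1/(-9590) = -1/9590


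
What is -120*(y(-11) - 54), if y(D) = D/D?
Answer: 6360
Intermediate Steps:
y(D) = 1
-120*(y(-11) - 54) = -120*(1 - 54) = -120*(-53) = 6360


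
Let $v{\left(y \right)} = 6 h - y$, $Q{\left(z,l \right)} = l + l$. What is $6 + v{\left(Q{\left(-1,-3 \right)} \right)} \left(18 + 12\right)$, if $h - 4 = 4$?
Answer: $1626$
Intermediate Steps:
$h = 8$ ($h = 4 + 4 = 8$)
$Q{\left(z,l \right)} = 2 l$
$v{\left(y \right)} = 48 - y$ ($v{\left(y \right)} = 6 \cdot 8 - y = 48 - y$)
$6 + v{\left(Q{\left(-1,-3 \right)} \right)} \left(18 + 12\right) = 6 + \left(48 - 2 \left(-3\right)\right) \left(18 + 12\right) = 6 + \left(48 - -6\right) 30 = 6 + \left(48 + 6\right) 30 = 6 + 54 \cdot 30 = 6 + 1620 = 1626$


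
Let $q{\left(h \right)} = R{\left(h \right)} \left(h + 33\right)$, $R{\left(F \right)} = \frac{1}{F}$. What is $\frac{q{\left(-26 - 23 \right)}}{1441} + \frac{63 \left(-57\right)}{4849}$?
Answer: $- \frac{253479335}{342383041} \approx -0.74034$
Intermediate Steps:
$q{\left(h \right)} = \frac{33 + h}{h}$ ($q{\left(h \right)} = \frac{h + 33}{h} = \frac{33 + h}{h}$)
$\frac{q{\left(-26 - 23 \right)}}{1441} + \frac{63 \left(-57\right)}{4849} = \frac{\frac{1}{-26 - 23} \left(33 - 49\right)}{1441} + \frac{63 \left(-57\right)}{4849} = \frac{33 - 49}{-26 - 23} \cdot \frac{1}{1441} - \frac{3591}{4849} = \frac{33 - 49}{-49} \cdot \frac{1}{1441} - \frac{3591}{4849} = \left(- \frac{1}{49}\right) \left(-16\right) \frac{1}{1441} - \frac{3591}{4849} = \frac{16}{49} \cdot \frac{1}{1441} - \frac{3591}{4849} = \frac{16}{70609} - \frac{3591}{4849} = - \frac{253479335}{342383041}$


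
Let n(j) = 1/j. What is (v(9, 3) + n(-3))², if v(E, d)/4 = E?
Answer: 11449/9 ≈ 1272.1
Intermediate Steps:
v(E, d) = 4*E
(v(9, 3) + n(-3))² = (4*9 + 1/(-3))² = (36 - ⅓)² = (107/3)² = 11449/9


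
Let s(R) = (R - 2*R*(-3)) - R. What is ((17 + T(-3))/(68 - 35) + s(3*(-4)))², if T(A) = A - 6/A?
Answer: 5569600/1089 ≈ 5114.4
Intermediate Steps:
s(R) = 6*R (s(R) = (R + 6*R) - R = 7*R - R = 6*R)
((17 + T(-3))/(68 - 35) + s(3*(-4)))² = ((17 + (-3 - 6/(-3)))/(68 - 35) + 6*(3*(-4)))² = ((17 + (-3 - 6*(-⅓)))/33 + 6*(-12))² = ((17 + (-3 + 2))*(1/33) - 72)² = ((17 - 1)*(1/33) - 72)² = (16*(1/33) - 72)² = (16/33 - 72)² = (-2360/33)² = 5569600/1089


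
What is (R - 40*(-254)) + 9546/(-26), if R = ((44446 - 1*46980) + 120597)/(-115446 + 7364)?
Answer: 1058312335/108082 ≈ 9791.8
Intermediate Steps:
R = -118063/108082 (R = ((44446 - 46980) + 120597)/(-108082) = (-2534 + 120597)*(-1/108082) = 118063*(-1/108082) = -118063/108082 ≈ -1.0923)
(R - 40*(-254)) + 9546/(-26) = (-118063/108082 - 40*(-254)) + 9546/(-26) = (-118063/108082 - 1*(-10160)) + 9546*(-1/26) = (-118063/108082 + 10160) - 4773/13 = 1097995057/108082 - 4773/13 = 1058312335/108082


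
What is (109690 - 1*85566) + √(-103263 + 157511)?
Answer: 24124 + 2*√13562 ≈ 24357.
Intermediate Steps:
(109690 - 1*85566) + √(-103263 + 157511) = (109690 - 85566) + √54248 = 24124 + 2*√13562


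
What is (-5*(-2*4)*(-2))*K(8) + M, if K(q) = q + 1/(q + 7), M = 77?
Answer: -1705/3 ≈ -568.33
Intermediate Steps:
K(q) = q + 1/(7 + q)
(-5*(-2*4)*(-2))*K(8) + M = (-5*(-2*4)*(-2))*((1 + 8² + 7*8)/(7 + 8)) + 77 = (-(-40)*(-2))*((1 + 64 + 56)/15) + 77 = (-5*16)*((1/15)*121) + 77 = -80*121/15 + 77 = -1936/3 + 77 = -1705/3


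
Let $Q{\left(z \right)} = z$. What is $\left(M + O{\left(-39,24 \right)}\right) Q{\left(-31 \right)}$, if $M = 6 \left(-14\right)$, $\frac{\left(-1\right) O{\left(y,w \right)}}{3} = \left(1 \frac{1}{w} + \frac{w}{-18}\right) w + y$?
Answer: $-3906$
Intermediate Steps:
$O{\left(y,w \right)} = - 3 y - 3 w \left(\frac{1}{w} - \frac{w}{18}\right)$ ($O{\left(y,w \right)} = - 3 \left(\left(1 \frac{1}{w} + \frac{w}{-18}\right) w + y\right) = - 3 \left(\left(\frac{1}{w} + w \left(- \frac{1}{18}\right)\right) w + y\right) = - 3 \left(\left(\frac{1}{w} - \frac{w}{18}\right) w + y\right) = - 3 \left(w \left(\frac{1}{w} - \frac{w}{18}\right) + y\right) = - 3 \left(y + w \left(\frac{1}{w} - \frac{w}{18}\right)\right) = - 3 y - 3 w \left(\frac{1}{w} - \frac{w}{18}\right)$)
$M = -84$
$\left(M + O{\left(-39,24 \right)}\right) Q{\left(-31 \right)} = \left(-84 - \left(-114 - 96\right)\right) \left(-31\right) = \left(-84 + \left(-3 + 117 + \frac{1}{6} \cdot 576\right)\right) \left(-31\right) = \left(-84 + \left(-3 + 117 + 96\right)\right) \left(-31\right) = \left(-84 + 210\right) \left(-31\right) = 126 \left(-31\right) = -3906$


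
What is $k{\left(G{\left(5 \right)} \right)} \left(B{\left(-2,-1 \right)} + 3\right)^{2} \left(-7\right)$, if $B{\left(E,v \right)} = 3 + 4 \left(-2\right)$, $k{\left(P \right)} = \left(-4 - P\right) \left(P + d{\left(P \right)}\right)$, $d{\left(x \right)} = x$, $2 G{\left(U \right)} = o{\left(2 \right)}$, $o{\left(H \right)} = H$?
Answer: $280$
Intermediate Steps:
$G{\left(U \right)} = 1$ ($G{\left(U \right)} = \frac{1}{2} \cdot 2 = 1$)
$k{\left(P \right)} = 2 P \left(-4 - P\right)$ ($k{\left(P \right)} = \left(-4 - P\right) \left(P + P\right) = \left(-4 - P\right) 2 P = 2 P \left(-4 - P\right)$)
$B{\left(E,v \right)} = -5$ ($B{\left(E,v \right)} = 3 - 8 = -5$)
$k{\left(G{\left(5 \right)} \right)} \left(B{\left(-2,-1 \right)} + 3\right)^{2} \left(-7\right) = 2 \cdot 1 \left(-4 - 1\right) \left(-5 + 3\right)^{2} \left(-7\right) = 2 \cdot 1 \left(-4 - 1\right) \left(-2\right)^{2} \left(-7\right) = 2 \cdot 1 \left(-5\right) 4 \left(-7\right) = \left(-10\right) 4 \left(-7\right) = \left(-40\right) \left(-7\right) = 280$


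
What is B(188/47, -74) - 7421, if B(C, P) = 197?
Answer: -7224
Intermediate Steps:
B(188/47, -74) - 7421 = 197 - 7421 = -7224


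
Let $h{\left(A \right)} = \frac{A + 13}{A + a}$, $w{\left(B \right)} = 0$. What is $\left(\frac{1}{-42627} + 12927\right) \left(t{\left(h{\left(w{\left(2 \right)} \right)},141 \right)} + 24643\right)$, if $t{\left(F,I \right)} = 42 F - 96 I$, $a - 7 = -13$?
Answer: $\frac{2023416045216}{14209} \approx 1.424 \cdot 10^{8}$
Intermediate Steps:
$a = -6$ ($a = 7 - 13 = -6$)
$h{\left(A \right)} = \frac{13 + A}{-6 + A}$ ($h{\left(A \right)} = \frac{A + 13}{A - 6} = \frac{13 + A}{-6 + A}$)
$t{\left(F,I \right)} = - 96 I + 42 F$
$\left(\frac{1}{-42627} + 12927\right) \left(t{\left(h{\left(w{\left(2 \right)} \right)},141 \right)} + 24643\right) = \left(\frac{1}{-42627} + 12927\right) \left(\left(\left(-96\right) 141 + 42 \frac{13 + 0}{-6 + 0}\right) + 24643\right) = \left(- \frac{1}{42627} + 12927\right) \left(\left(-13536 + 42 \frac{1}{-6} \cdot 13\right) + 24643\right) = \frac{551039228 \left(\left(-13536 + 42 \left(\left(- \frac{1}{6}\right) 13\right)\right) + 24643\right)}{42627} = \frac{551039228 \left(\left(-13536 + 42 \left(- \frac{13}{6}\right)\right) + 24643\right)}{42627} = \frac{551039228 \left(\left(-13536 - 91\right) + 24643\right)}{42627} = \frac{551039228 \left(-13627 + 24643\right)}{42627} = \frac{551039228}{42627} \cdot 11016 = \frac{2023416045216}{14209}$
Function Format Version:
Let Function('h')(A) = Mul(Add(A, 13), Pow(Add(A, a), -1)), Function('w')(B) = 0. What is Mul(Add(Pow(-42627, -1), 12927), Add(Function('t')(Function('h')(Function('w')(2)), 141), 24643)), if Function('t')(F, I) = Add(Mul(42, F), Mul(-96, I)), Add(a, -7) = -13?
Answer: Rational(2023416045216, 14209) ≈ 1.4240e+8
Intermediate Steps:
a = -6 (a = Add(7, -13) = -6)
Function('h')(A) = Mul(Pow(Add(-6, A), -1), Add(13, A)) (Function('h')(A) = Mul(Add(A, 13), Pow(Add(A, -6), -1)) = Mul(Add(13, A), Pow(Add(-6, A), -1)) = Mul(Pow(Add(-6, A), -1), Add(13, A)))
Function('t')(F, I) = Add(Mul(-96, I), Mul(42, F))
Mul(Add(Pow(-42627, -1), 12927), Add(Function('t')(Function('h')(Function('w')(2)), 141), 24643)) = Mul(Add(Pow(-42627, -1), 12927), Add(Add(Mul(-96, 141), Mul(42, Mul(Pow(Add(-6, 0), -1), Add(13, 0)))), 24643)) = Mul(Add(Rational(-1, 42627), 12927), Add(Add(-13536, Mul(42, Mul(Pow(-6, -1), 13))), 24643)) = Mul(Rational(551039228, 42627), Add(Add(-13536, Mul(42, Mul(Rational(-1, 6), 13))), 24643)) = Mul(Rational(551039228, 42627), Add(Add(-13536, Mul(42, Rational(-13, 6))), 24643)) = Mul(Rational(551039228, 42627), Add(Add(-13536, -91), 24643)) = Mul(Rational(551039228, 42627), Add(-13627, 24643)) = Mul(Rational(551039228, 42627), 11016) = Rational(2023416045216, 14209)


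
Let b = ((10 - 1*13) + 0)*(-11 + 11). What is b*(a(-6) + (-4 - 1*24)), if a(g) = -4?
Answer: 0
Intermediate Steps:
b = 0 (b = ((10 - 13) + 0)*0 = (-3 + 0)*0 = -3*0 = 0)
b*(a(-6) + (-4 - 1*24)) = 0*(-4 + (-4 - 1*24)) = 0*(-4 + (-4 - 24)) = 0*(-4 - 28) = 0*(-32) = 0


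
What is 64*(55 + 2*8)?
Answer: 4544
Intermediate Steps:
64*(55 + 2*8) = 64*(55 + 16) = 64*71 = 4544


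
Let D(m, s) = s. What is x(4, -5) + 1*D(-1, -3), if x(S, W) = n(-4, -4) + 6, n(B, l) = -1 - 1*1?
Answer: 1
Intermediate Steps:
n(B, l) = -2 (n(B, l) = -1 - 1 = -2)
x(S, W) = 4 (x(S, W) = -2 + 6 = 4)
x(4, -5) + 1*D(-1, -3) = 4 + 1*(-3) = 4 - 3 = 1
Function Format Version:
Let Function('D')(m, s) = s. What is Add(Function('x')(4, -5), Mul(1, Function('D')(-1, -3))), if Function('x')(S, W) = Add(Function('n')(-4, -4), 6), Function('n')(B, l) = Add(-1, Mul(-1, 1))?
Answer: 1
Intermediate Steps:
Function('n')(B, l) = -2 (Function('n')(B, l) = Add(-1, -1) = -2)
Function('x')(S, W) = 4 (Function('x')(S, W) = Add(-2, 6) = 4)
Add(Function('x')(4, -5), Mul(1, Function('D')(-1, -3))) = Add(4, Mul(1, -3)) = Add(4, -3) = 1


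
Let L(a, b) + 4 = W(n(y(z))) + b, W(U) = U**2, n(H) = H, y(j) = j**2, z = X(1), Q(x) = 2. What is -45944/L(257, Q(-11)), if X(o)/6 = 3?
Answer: -22972/52487 ≈ -0.43767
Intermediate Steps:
X(o) = 18 (X(o) = 6*3 = 18)
z = 18
L(a, b) = 104972 + b (L(a, b) = -4 + ((18**2)**2 + b) = -4 + (324**2 + b) = -4 + (104976 + b) = 104972 + b)
-45944/L(257, Q(-11)) = -45944/(104972 + 2) = -45944/104974 = -45944*1/104974 = -22972/52487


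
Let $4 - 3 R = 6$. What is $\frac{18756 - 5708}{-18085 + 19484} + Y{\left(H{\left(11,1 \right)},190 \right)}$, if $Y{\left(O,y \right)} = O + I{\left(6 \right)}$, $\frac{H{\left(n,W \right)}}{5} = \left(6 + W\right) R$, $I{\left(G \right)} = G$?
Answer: $- \frac{33604}{4197} \approx -8.0067$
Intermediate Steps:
$R = - \frac{2}{3}$ ($R = \frac{4}{3} - 2 = - \frac{2}{3} \approx -0.66667$)
$H{\left(n,W \right)} = -20 - \frac{10 W}{3}$ ($H{\left(n,W \right)} = 5 \left(6 + W\right) \left(- \frac{2}{3}\right) = 5 \left(-4 - \frac{2 W}{3}\right) = -20 - \frac{10 W}{3}$)
$Y{\left(O,y \right)} = 6 + O$ ($Y{\left(O,y \right)} = O + 6 = 6 + O$)
$\frac{18756 - 5708}{-18085 + 19484} + Y{\left(H{\left(11,1 \right)},190 \right)} = \frac{18756 - 5708}{-18085 + 19484} + \left(6 - \frac{70}{3}\right) = \frac{13048}{1399} + \left(6 - \frac{70}{3}\right) = 13048 \cdot \frac{1}{1399} + \left(6 - \frac{70}{3}\right) = \frac{13048}{1399} - \frac{52}{3} = - \frac{33604}{4197}$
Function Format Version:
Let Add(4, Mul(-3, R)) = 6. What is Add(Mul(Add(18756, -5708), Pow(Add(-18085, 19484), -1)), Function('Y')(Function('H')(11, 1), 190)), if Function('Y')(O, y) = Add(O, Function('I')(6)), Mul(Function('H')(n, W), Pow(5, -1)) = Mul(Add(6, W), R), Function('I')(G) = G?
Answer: Rational(-33604, 4197) ≈ -8.0067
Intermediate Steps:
R = Rational(-2, 3) (R = Add(Rational(4, 3), Mul(Rational(-1, 3), 6)) = Add(Rational(4, 3), -2) = Rational(-2, 3) ≈ -0.66667)
Function('H')(n, W) = Add(-20, Mul(Rational(-10, 3), W)) (Function('H')(n, W) = Mul(5, Mul(Add(6, W), Rational(-2, 3))) = Mul(5, Add(-4, Mul(Rational(-2, 3), W))) = Add(-20, Mul(Rational(-10, 3), W)))
Function('Y')(O, y) = Add(6, O) (Function('Y')(O, y) = Add(O, 6) = Add(6, O))
Add(Mul(Add(18756, -5708), Pow(Add(-18085, 19484), -1)), Function('Y')(Function('H')(11, 1), 190)) = Add(Mul(Add(18756, -5708), Pow(Add(-18085, 19484), -1)), Add(6, Add(-20, Mul(Rational(-10, 3), 1)))) = Add(Mul(13048, Pow(1399, -1)), Add(6, Add(-20, Rational(-10, 3)))) = Add(Mul(13048, Rational(1, 1399)), Add(6, Rational(-70, 3))) = Add(Rational(13048, 1399), Rational(-52, 3)) = Rational(-33604, 4197)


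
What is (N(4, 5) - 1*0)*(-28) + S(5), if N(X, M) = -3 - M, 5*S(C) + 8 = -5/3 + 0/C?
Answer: 3331/15 ≈ 222.07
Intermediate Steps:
S(C) = -29/15 (S(C) = -8/5 + (-5/3 + 0/C)/5 = -8/5 + (-5*1/3 + 0)/5 = -8/5 + (-5/3 + 0)/5 = -8/5 + (1/5)*(-5/3) = -8/5 - 1/3 = -29/15)
(N(4, 5) - 1*0)*(-28) + S(5) = ((-3 - 1*5) - 1*0)*(-28) - 29/15 = ((-3 - 5) + 0)*(-28) - 29/15 = (-8 + 0)*(-28) - 29/15 = -8*(-28) - 29/15 = 224 - 29/15 = 3331/15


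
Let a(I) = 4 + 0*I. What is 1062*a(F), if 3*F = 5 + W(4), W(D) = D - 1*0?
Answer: 4248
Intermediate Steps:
W(D) = D (W(D) = D + 0 = D)
F = 3 (F = (5 + 4)/3 = (1/3)*9 = 3)
a(I) = 4 (a(I) = 4 + 0 = 4)
1062*a(F) = 1062*4 = 4248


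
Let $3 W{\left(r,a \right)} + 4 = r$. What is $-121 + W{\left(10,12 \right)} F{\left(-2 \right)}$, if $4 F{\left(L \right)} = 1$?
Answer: $- \frac{241}{2} \approx -120.5$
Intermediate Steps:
$W{\left(r,a \right)} = - \frac{4}{3} + \frac{r}{3}$
$F{\left(L \right)} = \frac{1}{4}$ ($F{\left(L \right)} = \frac{1}{4} \cdot 1 = \frac{1}{4}$)
$-121 + W{\left(10,12 \right)} F{\left(-2 \right)} = -121 + \left(- \frac{4}{3} + \frac{1}{3} \cdot 10\right) \frac{1}{4} = -121 + \left(- \frac{4}{3} + \frac{10}{3}\right) \frac{1}{4} = -121 + 2 \cdot \frac{1}{4} = -121 + \frac{1}{2} = - \frac{241}{2}$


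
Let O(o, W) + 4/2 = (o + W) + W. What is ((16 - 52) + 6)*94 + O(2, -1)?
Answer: -2822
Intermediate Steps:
O(o, W) = -2 + o + 2*W (O(o, W) = -2 + ((o + W) + W) = -2 + ((W + o) + W) = -2 + (o + 2*W) = -2 + o + 2*W)
((16 - 52) + 6)*94 + O(2, -1) = ((16 - 52) + 6)*94 + (-2 + 2 + 2*(-1)) = (-36 + 6)*94 + (-2 + 2 - 2) = -30*94 - 2 = -2820 - 2 = -2822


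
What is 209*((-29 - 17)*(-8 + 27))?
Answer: -182666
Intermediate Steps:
209*((-29 - 17)*(-8 + 27)) = 209*(-46*19) = 209*(-874) = -182666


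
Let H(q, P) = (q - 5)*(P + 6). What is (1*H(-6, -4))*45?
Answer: -990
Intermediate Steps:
H(q, P) = (-5 + q)*(6 + P)
(1*H(-6, -4))*45 = (1*(-30 - 5*(-4) + 6*(-6) - 4*(-6)))*45 = (1*(-30 + 20 - 36 + 24))*45 = (1*(-22))*45 = -22*45 = -990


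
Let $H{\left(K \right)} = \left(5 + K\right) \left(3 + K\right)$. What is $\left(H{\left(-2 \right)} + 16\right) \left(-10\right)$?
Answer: $-190$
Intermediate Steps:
$H{\left(K \right)} = \left(3 + K\right) \left(5 + K\right)$
$\left(H{\left(-2 \right)} + 16\right) \left(-10\right) = \left(\left(15 + \left(-2\right)^{2} + 8 \left(-2\right)\right) + 16\right) \left(-10\right) = \left(\left(15 + 4 - 16\right) + 16\right) \left(-10\right) = \left(3 + 16\right) \left(-10\right) = 19 \left(-10\right) = -190$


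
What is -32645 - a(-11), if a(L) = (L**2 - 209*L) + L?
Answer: -35054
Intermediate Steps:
a(L) = L**2 - 208*L
-32645 - a(-11) = -32645 - (-11)*(-208 - 11) = -32645 - (-11)*(-219) = -32645 - 1*2409 = -32645 - 2409 = -35054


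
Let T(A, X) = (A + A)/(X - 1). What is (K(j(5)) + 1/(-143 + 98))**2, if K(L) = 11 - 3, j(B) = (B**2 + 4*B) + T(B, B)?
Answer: 128881/2025 ≈ 63.645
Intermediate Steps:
T(A, X) = 2*A/(-1 + X) (T(A, X) = (2*A)/(-1 + X) = 2*A/(-1 + X))
j(B) = B**2 + 4*B + 2*B/(-1 + B) (j(B) = (B**2 + 4*B) + 2*B/(-1 + B) = B**2 + 4*B + 2*B/(-1 + B))
K(L) = 8
(K(j(5)) + 1/(-143 + 98))**2 = (8 + 1/(-143 + 98))**2 = (8 + 1/(-45))**2 = (8 - 1/45)**2 = (359/45)**2 = 128881/2025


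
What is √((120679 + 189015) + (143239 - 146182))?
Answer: √306751 ≈ 553.85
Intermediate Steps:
√((120679 + 189015) + (143239 - 146182)) = √(309694 - 2943) = √306751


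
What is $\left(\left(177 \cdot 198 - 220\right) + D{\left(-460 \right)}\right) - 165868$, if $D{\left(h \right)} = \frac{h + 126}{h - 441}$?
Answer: $- \frac{118068508}{901} \approx -1.3104 \cdot 10^{5}$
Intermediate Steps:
$D{\left(h \right)} = \frac{126 + h}{-441 + h}$
$\left(\left(177 \cdot 198 - 220\right) + D{\left(-460 \right)}\right) - 165868 = \left(\left(177 \cdot 198 - 220\right) + \frac{126 - 460}{-441 - 460}\right) - 165868 = \left(\left(35046 - 220\right) + \frac{1}{-901} \left(-334\right)\right) - 165868 = \left(34826 - - \frac{334}{901}\right) - 165868 = \left(34826 + \frac{334}{901}\right) - 165868 = \frac{31378560}{901} - 165868 = - \frac{118068508}{901}$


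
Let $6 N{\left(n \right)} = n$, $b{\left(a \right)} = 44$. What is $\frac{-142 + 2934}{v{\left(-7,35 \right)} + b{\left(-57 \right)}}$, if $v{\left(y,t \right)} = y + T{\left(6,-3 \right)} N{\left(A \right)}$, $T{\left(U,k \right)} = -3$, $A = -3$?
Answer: $\frac{5584}{77} \approx 72.52$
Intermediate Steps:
$N{\left(n \right)} = \frac{n}{6}$
$v{\left(y,t \right)} = \frac{3}{2} + y$ ($v{\left(y,t \right)} = y - 3 \cdot \frac{1}{6} \left(-3\right) = y - - \frac{3}{2} = y + \frac{3}{2} = \frac{3}{2} + y$)
$\frac{-142 + 2934}{v{\left(-7,35 \right)} + b{\left(-57 \right)}} = \frac{-142 + 2934}{\left(\frac{3}{2} - 7\right) + 44} = \frac{2792}{- \frac{11}{2} + 44} = \frac{2792}{\frac{77}{2}} = 2792 \cdot \frac{2}{77} = \frac{5584}{77}$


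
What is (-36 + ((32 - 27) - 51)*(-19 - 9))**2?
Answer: 1567504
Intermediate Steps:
(-36 + ((32 - 27) - 51)*(-19 - 9))**2 = (-36 + (5 - 51)*(-28))**2 = (-36 - 46*(-28))**2 = (-36 + 1288)**2 = 1252**2 = 1567504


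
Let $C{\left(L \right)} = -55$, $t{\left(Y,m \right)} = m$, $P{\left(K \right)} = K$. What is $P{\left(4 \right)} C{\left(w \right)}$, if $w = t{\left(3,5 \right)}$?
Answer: $-220$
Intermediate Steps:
$w = 5$
$P{\left(4 \right)} C{\left(w \right)} = 4 \left(-55\right) = -220$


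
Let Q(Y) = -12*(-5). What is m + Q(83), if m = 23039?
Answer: 23099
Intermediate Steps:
Q(Y) = 60
m + Q(83) = 23039 + 60 = 23099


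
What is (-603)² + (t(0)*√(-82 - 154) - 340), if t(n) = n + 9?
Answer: 363269 + 18*I*√59 ≈ 3.6327e+5 + 138.26*I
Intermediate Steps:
t(n) = 9 + n
(-603)² + (t(0)*√(-82 - 154) - 340) = (-603)² + ((9 + 0)*√(-82 - 154) - 340) = 363609 + (9*√(-236) - 340) = 363609 + (9*(2*I*√59) - 340) = 363609 + (18*I*√59 - 340) = 363609 + (-340 + 18*I*√59) = 363269 + 18*I*√59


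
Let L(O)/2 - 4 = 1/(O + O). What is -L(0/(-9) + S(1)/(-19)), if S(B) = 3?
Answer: -5/3 ≈ -1.6667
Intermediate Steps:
L(O) = 8 + 1/O (L(O) = 8 + 2/(O + O) = 8 + 2/((2*O)) = 8 + 2*(1/(2*O)) = 8 + 1/O)
-L(0/(-9) + S(1)/(-19)) = -(8 + 1/(0/(-9) + 3/(-19))) = -(8 + 1/(0*(-⅑) + 3*(-1/19))) = -(8 + 1/(0 - 3/19)) = -(8 + 1/(-3/19)) = -(8 - 19/3) = -1*5/3 = -5/3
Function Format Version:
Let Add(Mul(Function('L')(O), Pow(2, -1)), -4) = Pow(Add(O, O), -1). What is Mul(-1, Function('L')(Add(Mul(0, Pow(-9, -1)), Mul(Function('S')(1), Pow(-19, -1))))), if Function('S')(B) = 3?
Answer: Rational(-5, 3) ≈ -1.6667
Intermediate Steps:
Function('L')(O) = Add(8, Pow(O, -1)) (Function('L')(O) = Add(8, Mul(2, Pow(Add(O, O), -1))) = Add(8, Mul(2, Pow(Mul(2, O), -1))) = Add(8, Mul(2, Mul(Rational(1, 2), Pow(O, -1)))) = Add(8, Pow(O, -1)))
Mul(-1, Function('L')(Add(Mul(0, Pow(-9, -1)), Mul(Function('S')(1), Pow(-19, -1))))) = Mul(-1, Add(8, Pow(Add(Mul(0, Pow(-9, -1)), Mul(3, Pow(-19, -1))), -1))) = Mul(-1, Add(8, Pow(Add(Mul(0, Rational(-1, 9)), Mul(3, Rational(-1, 19))), -1))) = Mul(-1, Add(8, Pow(Add(0, Rational(-3, 19)), -1))) = Mul(-1, Add(8, Pow(Rational(-3, 19), -1))) = Mul(-1, Add(8, Rational(-19, 3))) = Mul(-1, Rational(5, 3)) = Rational(-5, 3)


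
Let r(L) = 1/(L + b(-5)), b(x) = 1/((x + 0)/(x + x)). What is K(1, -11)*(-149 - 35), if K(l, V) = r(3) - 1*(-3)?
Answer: -2944/5 ≈ -588.80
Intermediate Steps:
b(x) = 2 (b(x) = 1/(x/((2*x))) = 1/(x*(1/(2*x))) = 1/(½) = 2)
r(L) = 1/(2 + L) (r(L) = 1/(L + 2) = 1/(2 + L))
K(l, V) = 16/5 (K(l, V) = 1/(2 + 3) - 1*(-3) = 1/5 + 3 = ⅕ + 3 = 16/5)
K(1, -11)*(-149 - 35) = 16*(-149 - 35)/5 = (16/5)*(-184) = -2944/5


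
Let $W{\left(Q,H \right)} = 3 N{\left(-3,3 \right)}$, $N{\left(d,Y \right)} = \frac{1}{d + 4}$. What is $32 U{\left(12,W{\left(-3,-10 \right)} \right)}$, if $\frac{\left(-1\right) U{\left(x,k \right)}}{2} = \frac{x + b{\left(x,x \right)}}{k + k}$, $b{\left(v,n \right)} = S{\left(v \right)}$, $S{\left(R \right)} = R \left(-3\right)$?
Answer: $256$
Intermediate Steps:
$N{\left(d,Y \right)} = \frac{1}{4 + d}$
$S{\left(R \right)} = - 3 R$
$b{\left(v,n \right)} = - 3 v$
$W{\left(Q,H \right)} = 3$ ($W{\left(Q,H \right)} = \frac{3}{4 - 3} = \frac{3}{1} = 3 \cdot 1 = 3$)
$U{\left(x,k \right)} = \frac{2 x}{k}$ ($U{\left(x,k \right)} = - 2 \frac{x - 3 x}{k + k} = - 2 \frac{\left(-2\right) x}{2 k} = - 2 - 2 x \frac{1}{2 k} = - 2 \left(- \frac{x}{k}\right) = \frac{2 x}{k}$)
$32 U{\left(12,W{\left(-3,-10 \right)} \right)} = 32 \cdot 2 \cdot 12 \cdot \frac{1}{3} = 32 \cdot 8 = 256$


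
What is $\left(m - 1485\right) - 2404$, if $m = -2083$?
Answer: $-5972$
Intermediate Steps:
$\left(m - 1485\right) - 2404 = \left(-2083 - 1485\right) - 2404 = -3568 - 2404 = -5972$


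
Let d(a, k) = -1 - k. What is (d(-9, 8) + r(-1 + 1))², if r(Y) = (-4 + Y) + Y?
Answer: 169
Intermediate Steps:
r(Y) = -4 + 2*Y
(d(-9, 8) + r(-1 + 1))² = ((-1 - 1*8) + (-4 + 2*(-1 + 1)))² = ((-1 - 8) + (-4 + 2*0))² = (-9 + (-4 + 0))² = (-9 - 4)² = (-13)² = 169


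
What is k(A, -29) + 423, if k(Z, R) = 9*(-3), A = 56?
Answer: 396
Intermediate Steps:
k(Z, R) = -27
k(A, -29) + 423 = -27 + 423 = 396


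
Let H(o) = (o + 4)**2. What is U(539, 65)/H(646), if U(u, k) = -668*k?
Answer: -167/1625 ≈ -0.10277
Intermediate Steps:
H(o) = (4 + o)**2
U(539, 65)/H(646) = (-668*65)/((4 + 646)**2) = -43420/(650**2) = -43420/422500 = -43420*1/422500 = -167/1625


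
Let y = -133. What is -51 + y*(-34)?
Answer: 4471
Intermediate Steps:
-51 + y*(-34) = -51 - 133*(-34) = -51 + 4522 = 4471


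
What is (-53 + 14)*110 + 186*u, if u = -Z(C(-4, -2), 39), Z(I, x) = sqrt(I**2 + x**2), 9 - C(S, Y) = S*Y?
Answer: -4290 - 186*sqrt(1522) ≈ -11546.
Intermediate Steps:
C(S, Y) = 9 - S*Y
u = -sqrt(1522) (u = -sqrt((9 - 1*(-4)*(-2))**2 + 39**2) = -sqrt((9 - 8)**2 + 1521) = -sqrt(1**2 + 1521) = -sqrt(1 + 1521) = -sqrt(1522) ≈ -39.013)
(-53 + 14)*110 + 186*u = (-53 + 14)*110 + 186*(-sqrt(1522)) = -39*110 - 186*sqrt(1522) = -4290 - 186*sqrt(1522)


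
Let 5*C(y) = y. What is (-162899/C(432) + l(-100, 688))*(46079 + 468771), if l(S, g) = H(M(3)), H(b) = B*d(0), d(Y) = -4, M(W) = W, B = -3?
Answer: -208336884175/216 ≈ -9.6452e+8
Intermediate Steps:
C(y) = y/5
H(b) = 12 (H(b) = -3*(-4) = 12)
l(S, g) = 12
(-162899/C(432) + l(-100, 688))*(46079 + 468771) = (-162899/((1/5)*432) + 12)*(46079 + 468771) = (-162899/432/5 + 12)*514850 = (-162899*5/432 + 12)*514850 = (-814495/432 + 12)*514850 = -809311/432*514850 = -208336884175/216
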